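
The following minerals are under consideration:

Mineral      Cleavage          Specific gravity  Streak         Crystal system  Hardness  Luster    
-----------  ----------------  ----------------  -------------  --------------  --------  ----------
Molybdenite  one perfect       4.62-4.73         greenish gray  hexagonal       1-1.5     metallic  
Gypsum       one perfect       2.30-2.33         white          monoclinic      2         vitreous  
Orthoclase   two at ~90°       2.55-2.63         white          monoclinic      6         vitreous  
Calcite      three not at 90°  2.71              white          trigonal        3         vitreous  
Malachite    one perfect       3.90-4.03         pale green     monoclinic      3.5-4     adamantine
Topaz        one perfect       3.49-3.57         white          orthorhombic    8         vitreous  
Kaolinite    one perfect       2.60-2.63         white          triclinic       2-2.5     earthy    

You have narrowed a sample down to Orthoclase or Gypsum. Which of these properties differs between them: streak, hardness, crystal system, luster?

hardness

Streak: both white — identical.
Hardness: Orthoclase 6, Gypsum 2 — distinct.
Crystal system: both monoclinic — identical.
Luster: both vitreous — identical.
Only hardness differs between Orthoclase and Gypsum among the listed tests.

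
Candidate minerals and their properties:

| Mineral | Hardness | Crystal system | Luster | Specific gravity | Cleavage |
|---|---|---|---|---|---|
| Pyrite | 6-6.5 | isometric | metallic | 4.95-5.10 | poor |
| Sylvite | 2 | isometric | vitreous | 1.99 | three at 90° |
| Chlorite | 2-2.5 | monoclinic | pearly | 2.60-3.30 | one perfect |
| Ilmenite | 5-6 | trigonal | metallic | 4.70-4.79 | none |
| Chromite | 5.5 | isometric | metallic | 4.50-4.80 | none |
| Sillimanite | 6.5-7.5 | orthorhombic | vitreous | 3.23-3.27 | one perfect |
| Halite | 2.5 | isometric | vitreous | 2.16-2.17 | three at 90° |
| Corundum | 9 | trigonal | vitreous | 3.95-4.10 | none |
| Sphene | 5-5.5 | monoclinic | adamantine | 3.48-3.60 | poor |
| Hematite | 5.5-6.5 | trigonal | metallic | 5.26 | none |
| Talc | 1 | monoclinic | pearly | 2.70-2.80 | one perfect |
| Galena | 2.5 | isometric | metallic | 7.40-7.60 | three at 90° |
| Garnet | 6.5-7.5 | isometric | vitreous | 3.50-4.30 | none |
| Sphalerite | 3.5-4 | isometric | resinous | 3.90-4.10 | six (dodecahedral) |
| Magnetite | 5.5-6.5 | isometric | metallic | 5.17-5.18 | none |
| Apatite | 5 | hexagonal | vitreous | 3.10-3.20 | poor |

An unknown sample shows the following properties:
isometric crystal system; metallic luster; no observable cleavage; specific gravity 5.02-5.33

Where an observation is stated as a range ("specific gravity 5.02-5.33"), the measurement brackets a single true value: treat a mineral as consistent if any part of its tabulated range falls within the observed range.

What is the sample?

Isometric crystal system: only Pyrite, Sylvite, Chromite, Halite, Galena, Garnet, Sphalerite, Magnetite remain.
Metallic luster rules out Sylvite, Halite, Garnet, Sphalerite.
No observable cleavage is inconsistent with Pyrite, Galena.
Specific gravity 5.02-5.33 is inconsistent with Chromite.
The only mineral consistent with every observation is Magnetite.

Magnetite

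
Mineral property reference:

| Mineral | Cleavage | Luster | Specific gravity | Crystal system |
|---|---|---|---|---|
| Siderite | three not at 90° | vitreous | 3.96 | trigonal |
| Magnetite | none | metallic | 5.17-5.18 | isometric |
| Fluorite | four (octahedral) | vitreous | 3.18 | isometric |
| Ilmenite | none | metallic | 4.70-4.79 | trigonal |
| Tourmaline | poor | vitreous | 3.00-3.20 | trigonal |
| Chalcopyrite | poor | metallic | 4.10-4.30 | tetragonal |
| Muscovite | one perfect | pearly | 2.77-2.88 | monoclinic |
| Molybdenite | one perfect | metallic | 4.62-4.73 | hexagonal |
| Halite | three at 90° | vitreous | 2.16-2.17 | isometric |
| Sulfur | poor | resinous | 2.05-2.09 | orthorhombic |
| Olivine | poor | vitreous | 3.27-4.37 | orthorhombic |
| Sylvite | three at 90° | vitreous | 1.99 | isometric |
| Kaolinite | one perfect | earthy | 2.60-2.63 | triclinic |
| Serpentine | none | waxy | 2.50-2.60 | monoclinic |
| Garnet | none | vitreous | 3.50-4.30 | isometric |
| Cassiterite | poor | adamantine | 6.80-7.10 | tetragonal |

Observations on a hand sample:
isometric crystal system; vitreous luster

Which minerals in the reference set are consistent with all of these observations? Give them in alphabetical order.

Isometric crystal system — narrows the field to Magnetite, Fluorite, Halite, Sylvite, Garnet.
Vitreous luster excludes Magnetite.
Consistent with every observation: Fluorite, Garnet, Halite, Sylvite.

Fluorite, Garnet, Halite, Sylvite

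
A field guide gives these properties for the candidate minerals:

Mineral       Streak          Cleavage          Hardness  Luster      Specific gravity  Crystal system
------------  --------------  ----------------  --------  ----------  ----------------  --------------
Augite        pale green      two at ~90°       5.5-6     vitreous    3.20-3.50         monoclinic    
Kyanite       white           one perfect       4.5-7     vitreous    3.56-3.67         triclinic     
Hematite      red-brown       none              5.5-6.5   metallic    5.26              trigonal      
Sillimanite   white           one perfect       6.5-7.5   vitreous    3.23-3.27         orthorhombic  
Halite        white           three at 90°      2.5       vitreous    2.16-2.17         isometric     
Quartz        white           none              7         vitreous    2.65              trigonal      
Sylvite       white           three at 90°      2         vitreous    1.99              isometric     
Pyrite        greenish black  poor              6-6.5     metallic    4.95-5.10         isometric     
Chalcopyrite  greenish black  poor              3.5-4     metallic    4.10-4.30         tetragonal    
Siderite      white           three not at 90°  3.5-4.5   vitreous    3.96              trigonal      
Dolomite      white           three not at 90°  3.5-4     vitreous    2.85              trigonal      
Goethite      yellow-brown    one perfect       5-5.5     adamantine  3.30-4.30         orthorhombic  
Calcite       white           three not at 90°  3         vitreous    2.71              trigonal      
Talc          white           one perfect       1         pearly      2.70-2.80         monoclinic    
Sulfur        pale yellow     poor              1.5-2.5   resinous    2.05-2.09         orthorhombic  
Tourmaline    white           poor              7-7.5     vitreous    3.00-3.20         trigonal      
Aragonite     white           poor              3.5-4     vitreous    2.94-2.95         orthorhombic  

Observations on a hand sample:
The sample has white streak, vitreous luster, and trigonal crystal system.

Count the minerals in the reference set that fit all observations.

White streak eliminates Augite, Hematite, Pyrite, Chalcopyrite, Goethite, Sulfur.
Vitreous luster eliminates Talc.
Trigonal crystal system rules out Kyanite, Sillimanite, Halite, Sylvite, Aragonite.
Consistent with every observation: Calcite, Dolomite, Quartz, Siderite, Tourmaline.
That is 5 minerals.

5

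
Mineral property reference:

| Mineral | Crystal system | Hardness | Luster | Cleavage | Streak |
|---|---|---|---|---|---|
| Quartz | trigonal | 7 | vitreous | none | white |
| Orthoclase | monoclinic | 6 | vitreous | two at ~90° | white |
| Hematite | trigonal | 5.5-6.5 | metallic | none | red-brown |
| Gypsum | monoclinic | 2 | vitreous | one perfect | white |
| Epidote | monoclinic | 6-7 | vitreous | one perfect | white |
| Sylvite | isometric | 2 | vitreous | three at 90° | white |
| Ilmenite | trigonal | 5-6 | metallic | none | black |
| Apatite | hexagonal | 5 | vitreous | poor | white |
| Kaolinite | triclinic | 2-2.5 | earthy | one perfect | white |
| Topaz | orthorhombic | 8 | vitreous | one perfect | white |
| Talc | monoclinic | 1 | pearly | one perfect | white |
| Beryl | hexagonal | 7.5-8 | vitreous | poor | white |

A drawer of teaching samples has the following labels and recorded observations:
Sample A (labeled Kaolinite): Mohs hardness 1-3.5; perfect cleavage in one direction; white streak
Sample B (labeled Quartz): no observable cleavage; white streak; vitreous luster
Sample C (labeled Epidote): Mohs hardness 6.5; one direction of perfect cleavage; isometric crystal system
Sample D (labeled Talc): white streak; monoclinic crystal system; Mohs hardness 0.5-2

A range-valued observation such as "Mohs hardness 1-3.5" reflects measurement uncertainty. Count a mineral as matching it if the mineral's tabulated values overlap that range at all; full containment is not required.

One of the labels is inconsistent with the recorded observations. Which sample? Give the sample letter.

C

Sample A: all recorded properties match Kaolinite.
Sample B: all recorded properties match Quartz.
Sample C: isometric crystal system is outside the reference for Epidote (monoclinic system) — mislabeled.
Sample D: all recorded properties match Talc.
The mislabeled specimen is C.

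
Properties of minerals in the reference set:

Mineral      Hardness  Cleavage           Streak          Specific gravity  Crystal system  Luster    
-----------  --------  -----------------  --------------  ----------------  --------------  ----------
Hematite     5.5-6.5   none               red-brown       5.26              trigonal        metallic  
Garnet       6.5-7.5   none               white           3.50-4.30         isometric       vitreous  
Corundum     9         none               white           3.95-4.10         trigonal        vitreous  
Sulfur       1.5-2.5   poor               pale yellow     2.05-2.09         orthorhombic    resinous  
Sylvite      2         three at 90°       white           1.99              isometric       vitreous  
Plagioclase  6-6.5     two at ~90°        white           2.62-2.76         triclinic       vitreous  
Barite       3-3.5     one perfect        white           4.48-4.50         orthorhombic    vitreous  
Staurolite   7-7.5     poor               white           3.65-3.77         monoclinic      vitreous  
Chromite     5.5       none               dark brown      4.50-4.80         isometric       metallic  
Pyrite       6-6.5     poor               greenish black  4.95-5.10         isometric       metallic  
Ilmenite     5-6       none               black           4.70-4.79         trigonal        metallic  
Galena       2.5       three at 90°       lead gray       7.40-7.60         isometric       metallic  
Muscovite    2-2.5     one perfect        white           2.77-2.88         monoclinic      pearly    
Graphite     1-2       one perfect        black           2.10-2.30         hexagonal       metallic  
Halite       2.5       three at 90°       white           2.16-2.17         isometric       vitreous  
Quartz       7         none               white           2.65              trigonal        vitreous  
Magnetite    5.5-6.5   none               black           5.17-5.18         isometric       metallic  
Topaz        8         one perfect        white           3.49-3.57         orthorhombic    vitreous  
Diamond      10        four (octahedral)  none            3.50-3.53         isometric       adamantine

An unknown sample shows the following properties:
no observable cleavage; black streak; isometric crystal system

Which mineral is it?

Magnetite

No observable cleavage: only Hematite, Garnet, Corundum, Chromite, Ilmenite, Quartz, Magnetite remain.
Black streak: leaves Ilmenite, Magnetite.
Isometric crystal system rules out Ilmenite.
Only Magnetite satisfies all observations.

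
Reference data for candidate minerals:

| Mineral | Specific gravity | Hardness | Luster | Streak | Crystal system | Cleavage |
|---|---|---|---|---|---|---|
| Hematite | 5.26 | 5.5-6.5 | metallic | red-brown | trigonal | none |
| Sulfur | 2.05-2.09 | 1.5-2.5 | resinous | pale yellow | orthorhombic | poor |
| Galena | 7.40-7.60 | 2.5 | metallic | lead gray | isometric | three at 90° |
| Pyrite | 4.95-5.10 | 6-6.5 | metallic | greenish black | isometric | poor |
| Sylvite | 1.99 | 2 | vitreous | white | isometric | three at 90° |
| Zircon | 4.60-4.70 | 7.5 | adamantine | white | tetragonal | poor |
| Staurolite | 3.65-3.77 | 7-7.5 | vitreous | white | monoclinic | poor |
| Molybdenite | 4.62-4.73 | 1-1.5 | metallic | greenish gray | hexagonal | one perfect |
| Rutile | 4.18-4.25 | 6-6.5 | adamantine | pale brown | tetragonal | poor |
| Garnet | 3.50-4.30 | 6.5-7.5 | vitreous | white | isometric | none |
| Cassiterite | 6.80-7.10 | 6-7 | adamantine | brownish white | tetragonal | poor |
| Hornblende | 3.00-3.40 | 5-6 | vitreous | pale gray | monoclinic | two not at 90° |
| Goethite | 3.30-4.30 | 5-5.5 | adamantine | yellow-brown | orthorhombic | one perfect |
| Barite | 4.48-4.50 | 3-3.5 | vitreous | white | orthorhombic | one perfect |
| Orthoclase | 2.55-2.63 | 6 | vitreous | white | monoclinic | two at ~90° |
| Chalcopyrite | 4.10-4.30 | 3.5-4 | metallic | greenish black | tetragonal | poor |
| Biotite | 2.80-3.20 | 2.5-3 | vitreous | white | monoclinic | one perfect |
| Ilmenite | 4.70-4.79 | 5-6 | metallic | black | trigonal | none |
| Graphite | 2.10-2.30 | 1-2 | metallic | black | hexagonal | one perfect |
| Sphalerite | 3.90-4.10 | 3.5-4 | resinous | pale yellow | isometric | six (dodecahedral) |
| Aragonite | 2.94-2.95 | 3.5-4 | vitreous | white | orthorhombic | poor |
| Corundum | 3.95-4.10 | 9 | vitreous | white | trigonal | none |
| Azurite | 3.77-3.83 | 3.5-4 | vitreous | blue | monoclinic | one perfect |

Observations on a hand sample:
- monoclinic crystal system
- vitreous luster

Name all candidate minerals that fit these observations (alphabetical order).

Monoclinic crystal system — Staurolite, Hornblende, Orthoclase, Biotite, Azurite remain.
Vitreous luster — every remaining candidate is consistent.
The minerals that satisfy all observations are Azurite, Biotite, Hornblende, Orthoclase, Staurolite.

Azurite, Biotite, Hornblende, Orthoclase, Staurolite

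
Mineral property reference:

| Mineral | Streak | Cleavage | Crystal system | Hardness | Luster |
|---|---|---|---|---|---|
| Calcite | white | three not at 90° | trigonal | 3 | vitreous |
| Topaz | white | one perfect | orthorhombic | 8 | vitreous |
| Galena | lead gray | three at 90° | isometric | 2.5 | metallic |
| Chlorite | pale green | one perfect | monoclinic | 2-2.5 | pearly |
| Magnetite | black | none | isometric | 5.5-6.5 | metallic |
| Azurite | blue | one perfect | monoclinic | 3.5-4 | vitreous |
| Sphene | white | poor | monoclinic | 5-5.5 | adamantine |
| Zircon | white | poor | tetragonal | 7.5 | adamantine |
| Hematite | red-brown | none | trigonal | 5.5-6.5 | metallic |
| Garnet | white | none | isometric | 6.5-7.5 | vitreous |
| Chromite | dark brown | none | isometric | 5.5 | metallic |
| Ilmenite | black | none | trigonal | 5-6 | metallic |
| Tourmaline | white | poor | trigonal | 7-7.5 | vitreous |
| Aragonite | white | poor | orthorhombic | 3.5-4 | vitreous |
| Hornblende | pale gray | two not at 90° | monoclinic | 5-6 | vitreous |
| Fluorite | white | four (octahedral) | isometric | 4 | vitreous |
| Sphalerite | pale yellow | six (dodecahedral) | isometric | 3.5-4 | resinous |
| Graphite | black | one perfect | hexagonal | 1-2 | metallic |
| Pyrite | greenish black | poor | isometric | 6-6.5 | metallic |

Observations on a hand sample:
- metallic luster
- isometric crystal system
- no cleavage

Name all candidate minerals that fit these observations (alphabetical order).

Metallic luster — only Galena, Magnetite, Hematite, Chromite, Ilmenite, Graphite, Pyrite remain.
Isometric crystal system is inconsistent with Hematite, Ilmenite, Graphite.
No cleavage eliminates Galena, Pyrite.
The minerals that satisfy all observations are Chromite, Magnetite.

Chromite, Magnetite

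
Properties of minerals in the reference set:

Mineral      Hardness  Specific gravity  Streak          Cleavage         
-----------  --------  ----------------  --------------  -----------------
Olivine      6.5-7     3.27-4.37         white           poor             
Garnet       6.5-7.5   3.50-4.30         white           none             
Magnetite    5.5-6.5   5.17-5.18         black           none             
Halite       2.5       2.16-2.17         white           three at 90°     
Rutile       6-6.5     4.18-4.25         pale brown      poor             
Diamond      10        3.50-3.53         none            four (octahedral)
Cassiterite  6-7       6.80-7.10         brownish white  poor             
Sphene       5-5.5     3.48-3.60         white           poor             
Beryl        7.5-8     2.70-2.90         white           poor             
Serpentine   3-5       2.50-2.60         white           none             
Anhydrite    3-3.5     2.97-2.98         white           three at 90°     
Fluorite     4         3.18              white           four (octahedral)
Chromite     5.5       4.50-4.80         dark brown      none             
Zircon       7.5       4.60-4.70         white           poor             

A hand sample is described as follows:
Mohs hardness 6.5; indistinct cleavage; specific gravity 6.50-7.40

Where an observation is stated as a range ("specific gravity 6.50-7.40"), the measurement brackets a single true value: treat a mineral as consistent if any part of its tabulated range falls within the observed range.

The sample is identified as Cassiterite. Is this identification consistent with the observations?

Consistent

Mohs hardness 6.5 — agrees with Cassiterite (hardness 6-7).
Indistinct cleavage — agrees with Cassiterite (cleavage poor).
Specific gravity 6.50-7.40 — agrees with Cassiterite (SG 6.80-7.10).
Every observed property is compatible with the reference values for Cassiterite.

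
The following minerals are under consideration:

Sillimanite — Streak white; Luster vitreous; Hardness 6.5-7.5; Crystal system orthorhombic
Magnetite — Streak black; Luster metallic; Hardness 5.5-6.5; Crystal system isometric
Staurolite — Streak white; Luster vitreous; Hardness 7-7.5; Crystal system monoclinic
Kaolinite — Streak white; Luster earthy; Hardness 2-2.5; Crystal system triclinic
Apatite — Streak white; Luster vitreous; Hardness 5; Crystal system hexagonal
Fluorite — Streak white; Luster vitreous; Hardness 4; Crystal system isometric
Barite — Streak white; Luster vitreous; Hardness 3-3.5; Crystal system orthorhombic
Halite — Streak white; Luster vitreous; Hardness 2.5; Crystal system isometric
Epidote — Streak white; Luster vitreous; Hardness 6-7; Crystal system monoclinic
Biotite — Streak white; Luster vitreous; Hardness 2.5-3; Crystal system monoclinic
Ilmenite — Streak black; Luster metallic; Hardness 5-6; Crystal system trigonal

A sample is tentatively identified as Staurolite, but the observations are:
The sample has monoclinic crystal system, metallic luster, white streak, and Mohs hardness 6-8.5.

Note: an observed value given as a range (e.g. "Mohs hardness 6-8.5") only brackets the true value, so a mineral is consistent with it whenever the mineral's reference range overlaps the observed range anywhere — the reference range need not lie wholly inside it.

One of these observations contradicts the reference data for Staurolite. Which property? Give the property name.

luster

Monoclinic crystal system: Staurolite has monoclinic system — consistent.
Metallic luster: Staurolite has vitreous luster — outside the reference range.
White streak: Staurolite has white streak — consistent.
Mohs hardness 6-8.5: Staurolite has hardness 7-7.5 — consistent.
The luster is the one property that does not fit.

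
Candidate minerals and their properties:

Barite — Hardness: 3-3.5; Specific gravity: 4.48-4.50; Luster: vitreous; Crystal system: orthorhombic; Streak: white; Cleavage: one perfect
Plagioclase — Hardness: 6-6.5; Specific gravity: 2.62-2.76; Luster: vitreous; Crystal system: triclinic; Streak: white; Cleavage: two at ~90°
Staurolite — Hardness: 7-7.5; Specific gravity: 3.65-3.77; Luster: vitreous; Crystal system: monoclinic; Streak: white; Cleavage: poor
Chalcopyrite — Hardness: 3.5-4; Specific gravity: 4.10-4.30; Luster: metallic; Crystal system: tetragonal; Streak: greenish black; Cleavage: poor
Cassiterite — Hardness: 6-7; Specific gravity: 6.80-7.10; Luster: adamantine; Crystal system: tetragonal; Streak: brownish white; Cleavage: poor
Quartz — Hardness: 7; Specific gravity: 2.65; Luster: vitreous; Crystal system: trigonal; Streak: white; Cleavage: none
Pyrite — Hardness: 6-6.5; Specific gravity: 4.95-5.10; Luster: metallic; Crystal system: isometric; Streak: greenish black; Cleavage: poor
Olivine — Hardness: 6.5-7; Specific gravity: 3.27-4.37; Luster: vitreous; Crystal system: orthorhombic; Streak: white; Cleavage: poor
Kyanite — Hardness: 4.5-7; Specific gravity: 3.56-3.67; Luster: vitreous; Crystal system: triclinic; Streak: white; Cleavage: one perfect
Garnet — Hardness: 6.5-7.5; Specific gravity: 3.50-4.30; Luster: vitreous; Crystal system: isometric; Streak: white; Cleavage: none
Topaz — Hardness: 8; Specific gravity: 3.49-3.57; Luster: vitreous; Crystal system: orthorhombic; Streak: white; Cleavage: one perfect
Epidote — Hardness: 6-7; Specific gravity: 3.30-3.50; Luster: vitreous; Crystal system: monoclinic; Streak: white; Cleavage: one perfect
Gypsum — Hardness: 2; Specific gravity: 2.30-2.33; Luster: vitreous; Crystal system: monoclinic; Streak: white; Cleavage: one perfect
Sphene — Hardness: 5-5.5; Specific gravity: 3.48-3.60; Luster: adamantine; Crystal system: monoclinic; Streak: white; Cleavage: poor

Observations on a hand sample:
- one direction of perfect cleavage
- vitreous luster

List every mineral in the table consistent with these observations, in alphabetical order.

Barite, Epidote, Gypsum, Kyanite, Topaz

One direction of perfect cleavage — only Barite, Kyanite, Topaz, Epidote, Gypsum remain.
Vitreous luster — consistent with all remaining minerals.
The minerals that satisfy all observations are Barite, Epidote, Gypsum, Kyanite, Topaz.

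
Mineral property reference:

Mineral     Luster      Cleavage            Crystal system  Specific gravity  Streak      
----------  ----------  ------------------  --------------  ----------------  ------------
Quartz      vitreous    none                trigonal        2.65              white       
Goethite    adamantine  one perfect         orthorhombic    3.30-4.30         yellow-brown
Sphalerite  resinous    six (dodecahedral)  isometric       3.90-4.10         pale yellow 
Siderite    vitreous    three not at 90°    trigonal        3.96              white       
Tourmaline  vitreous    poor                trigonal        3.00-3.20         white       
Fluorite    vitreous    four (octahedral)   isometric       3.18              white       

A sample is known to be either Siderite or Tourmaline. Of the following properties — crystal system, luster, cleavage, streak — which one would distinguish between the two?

Crystal system: both trigonal — identical.
Luster: both vitreous — identical.
Cleavage: Siderite three not at 90°, Tourmaline poor — different.
Streak: both white — identical.
Cleavage is the diagnostic property here.

cleavage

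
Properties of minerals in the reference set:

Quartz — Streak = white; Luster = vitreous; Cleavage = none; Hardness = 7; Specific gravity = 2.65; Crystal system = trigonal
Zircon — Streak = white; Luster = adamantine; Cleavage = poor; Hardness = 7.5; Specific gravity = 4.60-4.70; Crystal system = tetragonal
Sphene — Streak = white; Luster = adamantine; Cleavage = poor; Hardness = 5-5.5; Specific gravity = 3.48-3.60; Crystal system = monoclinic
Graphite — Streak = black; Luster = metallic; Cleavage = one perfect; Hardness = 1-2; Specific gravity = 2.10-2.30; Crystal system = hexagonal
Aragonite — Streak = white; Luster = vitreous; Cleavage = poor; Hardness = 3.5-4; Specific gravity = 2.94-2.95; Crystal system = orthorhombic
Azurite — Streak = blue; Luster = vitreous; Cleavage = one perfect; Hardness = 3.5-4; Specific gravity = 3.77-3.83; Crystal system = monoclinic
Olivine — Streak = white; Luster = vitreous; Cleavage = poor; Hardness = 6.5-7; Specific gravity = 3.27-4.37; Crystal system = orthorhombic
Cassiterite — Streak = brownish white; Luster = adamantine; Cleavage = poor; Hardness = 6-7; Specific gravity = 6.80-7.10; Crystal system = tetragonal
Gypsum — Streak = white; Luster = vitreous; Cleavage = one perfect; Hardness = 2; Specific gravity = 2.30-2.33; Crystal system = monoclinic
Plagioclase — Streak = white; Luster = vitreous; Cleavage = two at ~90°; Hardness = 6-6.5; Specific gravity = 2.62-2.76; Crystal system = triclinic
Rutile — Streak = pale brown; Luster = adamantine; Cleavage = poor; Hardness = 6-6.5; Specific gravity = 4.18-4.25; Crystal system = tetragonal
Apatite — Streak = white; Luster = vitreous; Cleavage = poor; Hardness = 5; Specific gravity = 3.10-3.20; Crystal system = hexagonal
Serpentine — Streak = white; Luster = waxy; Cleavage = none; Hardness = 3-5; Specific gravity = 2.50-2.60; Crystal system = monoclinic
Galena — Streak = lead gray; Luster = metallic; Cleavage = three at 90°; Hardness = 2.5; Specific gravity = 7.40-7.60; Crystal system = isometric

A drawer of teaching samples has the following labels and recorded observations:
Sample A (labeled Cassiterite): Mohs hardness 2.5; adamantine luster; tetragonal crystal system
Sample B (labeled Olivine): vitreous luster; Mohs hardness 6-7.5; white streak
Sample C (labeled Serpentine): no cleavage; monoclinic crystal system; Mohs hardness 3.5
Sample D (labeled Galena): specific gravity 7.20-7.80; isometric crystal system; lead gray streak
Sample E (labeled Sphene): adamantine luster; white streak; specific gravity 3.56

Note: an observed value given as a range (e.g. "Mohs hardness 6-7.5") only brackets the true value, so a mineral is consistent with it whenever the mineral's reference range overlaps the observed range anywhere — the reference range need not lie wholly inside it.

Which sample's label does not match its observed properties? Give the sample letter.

A

Sample A: Mohs hardness 2.5 is outside the reference for Cassiterite (hardness 6-7) — mislabeled.
Sample B: every observation is compatible with the reference values for Olivine.
Sample C: every observation is compatible with the reference values for Serpentine.
Sample D: every observation is compatible with the reference values for Galena.
Sample E: every observation is compatible with the reference values for Sphene.
Sample A is the mislabeled one.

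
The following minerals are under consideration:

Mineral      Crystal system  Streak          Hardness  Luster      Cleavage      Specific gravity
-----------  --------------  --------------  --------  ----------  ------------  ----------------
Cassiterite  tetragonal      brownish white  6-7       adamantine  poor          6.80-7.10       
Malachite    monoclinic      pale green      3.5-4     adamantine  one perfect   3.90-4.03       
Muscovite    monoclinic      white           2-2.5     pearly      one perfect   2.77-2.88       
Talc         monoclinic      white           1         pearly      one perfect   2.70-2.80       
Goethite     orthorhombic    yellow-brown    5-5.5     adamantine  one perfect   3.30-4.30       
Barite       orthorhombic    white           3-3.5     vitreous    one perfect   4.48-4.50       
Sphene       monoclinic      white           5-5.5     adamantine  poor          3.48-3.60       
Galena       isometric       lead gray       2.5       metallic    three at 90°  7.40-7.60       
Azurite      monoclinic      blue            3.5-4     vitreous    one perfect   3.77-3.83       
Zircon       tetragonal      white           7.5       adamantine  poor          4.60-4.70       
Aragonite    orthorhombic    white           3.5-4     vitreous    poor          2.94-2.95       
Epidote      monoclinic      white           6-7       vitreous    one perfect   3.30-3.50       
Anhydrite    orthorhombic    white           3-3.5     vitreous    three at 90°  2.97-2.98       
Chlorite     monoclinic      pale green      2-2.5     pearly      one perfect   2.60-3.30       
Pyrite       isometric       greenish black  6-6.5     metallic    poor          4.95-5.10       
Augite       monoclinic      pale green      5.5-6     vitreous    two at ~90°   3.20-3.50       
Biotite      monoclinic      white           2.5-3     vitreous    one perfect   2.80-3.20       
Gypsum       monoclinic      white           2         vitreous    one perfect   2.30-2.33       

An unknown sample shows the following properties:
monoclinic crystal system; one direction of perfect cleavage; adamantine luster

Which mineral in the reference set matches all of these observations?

Monoclinic crystal system: only Malachite, Muscovite, Talc, Sphene, Azurite, Epidote, Chlorite, Augite, Biotite, Gypsum remain.
One direction of perfect cleavage eliminates Sphene, Augite.
Adamantine luster: Malachite remains.
The only mineral consistent with every observation is Malachite.

Malachite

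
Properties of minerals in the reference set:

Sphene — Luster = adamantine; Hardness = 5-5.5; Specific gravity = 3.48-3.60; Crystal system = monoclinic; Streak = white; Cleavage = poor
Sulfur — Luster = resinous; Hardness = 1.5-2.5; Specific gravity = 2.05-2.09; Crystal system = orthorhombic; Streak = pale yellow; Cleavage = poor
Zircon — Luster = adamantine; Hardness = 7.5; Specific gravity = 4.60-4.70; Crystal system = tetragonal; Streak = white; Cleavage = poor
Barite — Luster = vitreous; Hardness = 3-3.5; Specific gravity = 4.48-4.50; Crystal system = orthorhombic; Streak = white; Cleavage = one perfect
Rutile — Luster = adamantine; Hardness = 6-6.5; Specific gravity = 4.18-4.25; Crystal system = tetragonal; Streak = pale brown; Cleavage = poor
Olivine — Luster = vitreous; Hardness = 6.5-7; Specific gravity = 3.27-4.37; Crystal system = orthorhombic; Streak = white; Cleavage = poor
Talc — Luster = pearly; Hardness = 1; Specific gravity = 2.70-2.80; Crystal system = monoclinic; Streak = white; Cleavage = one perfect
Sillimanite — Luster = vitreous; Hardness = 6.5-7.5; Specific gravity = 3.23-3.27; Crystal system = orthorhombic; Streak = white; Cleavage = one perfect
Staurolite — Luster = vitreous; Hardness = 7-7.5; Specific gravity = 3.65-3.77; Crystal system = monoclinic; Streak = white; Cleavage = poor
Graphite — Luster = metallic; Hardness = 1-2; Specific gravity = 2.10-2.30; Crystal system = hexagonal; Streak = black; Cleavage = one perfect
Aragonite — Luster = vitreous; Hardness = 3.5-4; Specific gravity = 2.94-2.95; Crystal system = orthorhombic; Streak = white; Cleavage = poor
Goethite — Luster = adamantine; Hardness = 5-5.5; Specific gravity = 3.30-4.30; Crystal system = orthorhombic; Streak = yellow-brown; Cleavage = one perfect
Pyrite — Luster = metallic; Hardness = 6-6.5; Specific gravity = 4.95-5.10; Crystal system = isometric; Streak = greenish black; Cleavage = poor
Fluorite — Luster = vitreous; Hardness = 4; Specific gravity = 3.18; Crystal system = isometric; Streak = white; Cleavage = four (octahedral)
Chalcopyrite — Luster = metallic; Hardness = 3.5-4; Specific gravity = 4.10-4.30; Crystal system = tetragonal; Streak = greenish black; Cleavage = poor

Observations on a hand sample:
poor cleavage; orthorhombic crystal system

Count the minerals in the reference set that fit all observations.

Poor cleavage rules out Barite, Talc, Sillimanite, Graphite, Goethite, Fluorite.
Orthorhombic crystal system: only Sulfur, Olivine, Aragonite remain.
Consistent with every observation: Aragonite, Olivine, Sulfur.
That is 3 minerals.

3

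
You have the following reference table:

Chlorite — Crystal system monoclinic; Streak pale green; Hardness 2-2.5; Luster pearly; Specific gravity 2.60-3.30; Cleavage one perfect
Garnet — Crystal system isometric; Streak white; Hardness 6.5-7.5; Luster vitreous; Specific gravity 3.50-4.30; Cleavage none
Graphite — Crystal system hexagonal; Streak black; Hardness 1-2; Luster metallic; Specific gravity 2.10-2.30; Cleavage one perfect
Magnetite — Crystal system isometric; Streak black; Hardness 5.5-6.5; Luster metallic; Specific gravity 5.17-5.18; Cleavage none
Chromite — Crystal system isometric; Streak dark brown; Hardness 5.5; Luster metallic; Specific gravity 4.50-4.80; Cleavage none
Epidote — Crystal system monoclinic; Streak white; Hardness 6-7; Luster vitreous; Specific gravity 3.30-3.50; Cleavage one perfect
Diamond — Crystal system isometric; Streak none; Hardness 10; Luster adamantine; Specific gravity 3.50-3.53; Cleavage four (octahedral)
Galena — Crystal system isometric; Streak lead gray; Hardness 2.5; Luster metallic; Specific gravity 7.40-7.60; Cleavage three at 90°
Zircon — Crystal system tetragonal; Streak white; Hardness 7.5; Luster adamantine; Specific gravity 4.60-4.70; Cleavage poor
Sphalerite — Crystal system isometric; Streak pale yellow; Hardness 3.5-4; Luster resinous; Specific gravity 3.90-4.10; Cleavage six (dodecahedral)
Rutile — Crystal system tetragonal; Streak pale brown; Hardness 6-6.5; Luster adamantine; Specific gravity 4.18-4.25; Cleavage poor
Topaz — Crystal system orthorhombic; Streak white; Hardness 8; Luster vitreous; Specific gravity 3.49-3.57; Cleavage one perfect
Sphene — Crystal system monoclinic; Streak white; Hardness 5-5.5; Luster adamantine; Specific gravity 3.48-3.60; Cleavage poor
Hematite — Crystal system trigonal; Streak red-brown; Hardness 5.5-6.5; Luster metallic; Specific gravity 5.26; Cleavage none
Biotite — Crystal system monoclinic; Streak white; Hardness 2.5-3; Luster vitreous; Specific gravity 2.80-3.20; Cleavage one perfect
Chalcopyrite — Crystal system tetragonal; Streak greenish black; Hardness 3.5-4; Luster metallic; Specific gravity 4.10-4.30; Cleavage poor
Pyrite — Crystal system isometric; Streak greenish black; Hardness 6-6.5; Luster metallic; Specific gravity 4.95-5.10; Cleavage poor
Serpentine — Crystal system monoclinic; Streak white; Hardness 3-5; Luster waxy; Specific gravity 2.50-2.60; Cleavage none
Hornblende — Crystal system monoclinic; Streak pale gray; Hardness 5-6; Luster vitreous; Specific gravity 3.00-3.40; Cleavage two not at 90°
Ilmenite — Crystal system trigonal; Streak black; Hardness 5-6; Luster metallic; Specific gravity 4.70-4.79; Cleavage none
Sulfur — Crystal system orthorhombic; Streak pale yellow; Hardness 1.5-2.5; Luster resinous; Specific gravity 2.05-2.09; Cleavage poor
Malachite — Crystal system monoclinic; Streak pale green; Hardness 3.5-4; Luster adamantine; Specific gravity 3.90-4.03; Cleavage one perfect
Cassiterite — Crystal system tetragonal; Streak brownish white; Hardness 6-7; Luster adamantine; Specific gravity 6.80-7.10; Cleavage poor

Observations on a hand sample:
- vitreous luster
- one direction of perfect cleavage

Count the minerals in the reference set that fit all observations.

3

Vitreous luster — leaves Garnet, Epidote, Topaz, Biotite, Hornblende.
One direction of perfect cleavage is inconsistent with Garnet, Hornblende.
Remaining candidates: Biotite, Epidote, Topaz.
That is 3 minerals.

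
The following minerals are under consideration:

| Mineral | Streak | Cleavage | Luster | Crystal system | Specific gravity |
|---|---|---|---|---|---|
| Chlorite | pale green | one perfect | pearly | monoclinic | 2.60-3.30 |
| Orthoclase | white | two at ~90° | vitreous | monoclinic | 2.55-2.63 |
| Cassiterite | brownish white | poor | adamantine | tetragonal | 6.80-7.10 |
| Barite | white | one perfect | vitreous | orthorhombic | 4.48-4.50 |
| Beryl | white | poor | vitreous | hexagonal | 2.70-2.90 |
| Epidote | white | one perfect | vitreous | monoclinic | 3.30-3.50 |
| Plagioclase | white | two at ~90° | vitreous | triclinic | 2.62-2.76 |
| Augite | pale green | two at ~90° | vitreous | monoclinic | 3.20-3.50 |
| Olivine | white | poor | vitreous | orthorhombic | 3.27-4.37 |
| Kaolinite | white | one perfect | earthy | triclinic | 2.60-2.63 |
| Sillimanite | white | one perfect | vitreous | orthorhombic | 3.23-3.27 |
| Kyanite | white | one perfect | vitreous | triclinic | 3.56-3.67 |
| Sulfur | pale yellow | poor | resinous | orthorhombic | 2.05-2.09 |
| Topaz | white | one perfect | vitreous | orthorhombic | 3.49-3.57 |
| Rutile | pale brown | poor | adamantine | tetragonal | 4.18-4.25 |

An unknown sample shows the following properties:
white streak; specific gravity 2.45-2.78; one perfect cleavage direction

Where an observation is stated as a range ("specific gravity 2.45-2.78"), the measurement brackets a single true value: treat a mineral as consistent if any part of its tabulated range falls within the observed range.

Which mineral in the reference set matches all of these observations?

White streak rules out Chlorite, Cassiterite, Augite, Sulfur, Rutile.
Specific gravity 2.45-2.78 — leaves Orthoclase, Beryl, Plagioclase, Kaolinite.
One perfect cleavage direction — only Kaolinite remains.
Kaolinite is the sole remaining match.

Kaolinite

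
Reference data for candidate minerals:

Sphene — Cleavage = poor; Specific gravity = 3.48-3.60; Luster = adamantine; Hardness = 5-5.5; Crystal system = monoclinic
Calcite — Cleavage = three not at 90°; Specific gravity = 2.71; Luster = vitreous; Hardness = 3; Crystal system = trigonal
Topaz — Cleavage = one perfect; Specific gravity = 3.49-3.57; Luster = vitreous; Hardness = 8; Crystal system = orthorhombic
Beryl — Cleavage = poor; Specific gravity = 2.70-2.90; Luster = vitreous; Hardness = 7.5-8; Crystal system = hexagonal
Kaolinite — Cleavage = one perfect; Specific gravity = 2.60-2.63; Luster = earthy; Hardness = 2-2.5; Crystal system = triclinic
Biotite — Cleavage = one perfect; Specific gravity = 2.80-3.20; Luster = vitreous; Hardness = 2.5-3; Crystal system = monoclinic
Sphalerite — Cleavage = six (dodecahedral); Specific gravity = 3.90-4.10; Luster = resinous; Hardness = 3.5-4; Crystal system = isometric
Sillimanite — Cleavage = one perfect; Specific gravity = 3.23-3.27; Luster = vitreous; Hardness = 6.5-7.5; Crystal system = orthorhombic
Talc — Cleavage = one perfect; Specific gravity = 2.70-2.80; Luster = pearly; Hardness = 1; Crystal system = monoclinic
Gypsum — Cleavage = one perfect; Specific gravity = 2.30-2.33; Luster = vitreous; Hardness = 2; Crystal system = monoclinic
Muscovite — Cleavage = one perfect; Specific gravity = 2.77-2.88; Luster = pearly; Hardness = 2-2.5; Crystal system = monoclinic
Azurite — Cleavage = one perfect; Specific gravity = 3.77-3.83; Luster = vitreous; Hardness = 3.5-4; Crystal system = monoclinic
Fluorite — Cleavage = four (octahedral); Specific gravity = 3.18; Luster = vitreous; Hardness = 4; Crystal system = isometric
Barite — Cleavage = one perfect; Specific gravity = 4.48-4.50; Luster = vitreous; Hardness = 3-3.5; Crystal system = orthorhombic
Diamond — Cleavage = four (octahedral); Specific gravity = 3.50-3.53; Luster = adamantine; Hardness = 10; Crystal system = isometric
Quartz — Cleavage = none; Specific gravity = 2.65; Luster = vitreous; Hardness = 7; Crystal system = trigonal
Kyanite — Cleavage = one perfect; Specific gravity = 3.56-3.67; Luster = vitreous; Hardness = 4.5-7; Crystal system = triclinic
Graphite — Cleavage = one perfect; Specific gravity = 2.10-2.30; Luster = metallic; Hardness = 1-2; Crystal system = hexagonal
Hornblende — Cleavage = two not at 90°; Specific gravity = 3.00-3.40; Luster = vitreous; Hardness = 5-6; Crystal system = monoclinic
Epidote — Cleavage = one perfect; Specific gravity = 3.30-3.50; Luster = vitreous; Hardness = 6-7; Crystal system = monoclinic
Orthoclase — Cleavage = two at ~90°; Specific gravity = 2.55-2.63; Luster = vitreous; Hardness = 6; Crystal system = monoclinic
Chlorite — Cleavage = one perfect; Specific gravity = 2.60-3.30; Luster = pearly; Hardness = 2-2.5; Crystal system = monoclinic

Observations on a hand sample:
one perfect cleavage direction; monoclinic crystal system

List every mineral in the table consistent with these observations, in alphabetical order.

One perfect cleavage direction: only Topaz, Kaolinite, Biotite, Sillimanite, Talc, Gypsum, Muscovite, Azurite, Barite, Kyanite, Graphite, Epidote, Chlorite remain.
Monoclinic crystal system rules out Topaz, Kaolinite, Sillimanite, Barite, Kyanite, Graphite.
Remaining candidates: Azurite, Biotite, Chlorite, Epidote, Gypsum, Muscovite, Talc.

Azurite, Biotite, Chlorite, Epidote, Gypsum, Muscovite, Talc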